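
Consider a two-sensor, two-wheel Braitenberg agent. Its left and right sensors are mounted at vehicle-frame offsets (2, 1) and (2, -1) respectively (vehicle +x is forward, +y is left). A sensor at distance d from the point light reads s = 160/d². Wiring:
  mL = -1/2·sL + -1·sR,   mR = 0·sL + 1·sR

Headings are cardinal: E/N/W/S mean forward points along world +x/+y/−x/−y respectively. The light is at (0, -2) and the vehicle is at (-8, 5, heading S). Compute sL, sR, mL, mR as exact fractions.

80/37 80/53 -5080/1961 80/53

left sensor world pos  = (-7, 3); dL² = 74
right sensor world pos = (-9, 3); dR² = 106
sL = 160/74 = 80/37
sR = 160/106 = 80/53
mL = -1/2·sL + -1·sR = -5080/1961
mR = 0·sL + 1·sR = 80/53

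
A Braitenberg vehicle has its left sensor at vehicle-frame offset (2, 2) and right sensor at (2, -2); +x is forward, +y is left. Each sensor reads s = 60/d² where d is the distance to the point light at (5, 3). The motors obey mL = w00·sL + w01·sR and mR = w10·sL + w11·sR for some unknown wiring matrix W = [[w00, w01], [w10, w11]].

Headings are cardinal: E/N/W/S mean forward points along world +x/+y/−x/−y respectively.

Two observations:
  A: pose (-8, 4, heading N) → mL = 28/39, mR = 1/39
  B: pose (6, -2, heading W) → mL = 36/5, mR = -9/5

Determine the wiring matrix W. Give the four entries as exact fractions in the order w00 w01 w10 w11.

obs A: pose=(-8,4,N) → sL=10/39, sR=6/13, mL=28/39, mR=1/39
obs B: pose=(6,-2,W) → sL=6/5, sR=6, mL=36/5, mR=-9/5
sensor matrix S = [[10/39, 6/13], [6/5, 6]]; det S = 64/65
solve [mL_A; mL_B] = S·[w00; w01] and [mR_A; mR_B] = S·[w10; w11]:
  w00 = 1, w01 = 1, w10 = 1, w11 = -1/2

1 1 1 -1/2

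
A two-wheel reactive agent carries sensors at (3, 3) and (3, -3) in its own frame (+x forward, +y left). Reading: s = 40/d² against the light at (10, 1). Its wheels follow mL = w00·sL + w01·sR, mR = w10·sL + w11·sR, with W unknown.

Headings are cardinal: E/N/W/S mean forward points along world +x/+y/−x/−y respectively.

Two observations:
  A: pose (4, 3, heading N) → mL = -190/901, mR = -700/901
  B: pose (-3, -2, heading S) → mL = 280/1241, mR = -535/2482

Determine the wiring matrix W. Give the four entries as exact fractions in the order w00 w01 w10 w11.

1 -1/2 -1/2 -1/2

obs A: pose=(4,3,N) → sL=20/53, sR=20/17, mL=-190/901, mR=-700/901
obs B: pose=(-3,-2,S) → sL=5/17, sR=10/73, mL=280/1241, mR=-535/2482
sensor matrix S = [[20/53, 20/17], [5/17, 10/73]]; det S = -329100/1118141
solve [mL_A; mL_B] = S·[w00; w01] and [mR_A; mR_B] = S·[w10; w11]:
  w00 = 1, w01 = -1/2, w10 = -1/2, w11 = -1/2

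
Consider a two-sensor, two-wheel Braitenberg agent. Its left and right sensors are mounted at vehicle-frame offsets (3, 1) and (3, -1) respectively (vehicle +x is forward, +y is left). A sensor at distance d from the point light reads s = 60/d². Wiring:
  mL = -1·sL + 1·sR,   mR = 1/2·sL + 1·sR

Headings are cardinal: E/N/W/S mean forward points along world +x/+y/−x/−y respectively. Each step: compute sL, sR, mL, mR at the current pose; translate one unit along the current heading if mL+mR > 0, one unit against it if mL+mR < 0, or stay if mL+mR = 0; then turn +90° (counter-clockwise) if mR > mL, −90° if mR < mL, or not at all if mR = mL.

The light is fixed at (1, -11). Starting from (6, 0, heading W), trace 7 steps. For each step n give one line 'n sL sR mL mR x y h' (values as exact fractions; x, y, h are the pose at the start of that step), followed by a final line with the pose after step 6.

0 15/26 15/37 -165/962 1335/1924 6 0 W
1 60/89 60/73 960/6497 7530/6497 5 0 S
2 6/17 6/13 24/221 141/221 5 -1 E
3 12/37 12/41 -48/1517 690/1517 6 -1 N
4 15/26 15/37 -165/962 1335/1924 6 0 W
5 60/89 60/73 960/6497 7530/6497 5 0 S
6 6/17 6/13 24/221 141/221 5 -1 E
final 6 -1 N

n=0: pose=(6,0,W); sL=15/26, sR=15/37; mL=-165/962, mR=1335/1924; mL+mR=1005/1924 → advance +1; mR−mL=45/52 → turn +1·90°
n=1: pose=(5,0,S); sL=60/89, sR=60/73; mL=960/6497, mR=7530/6497; mL+mR=8490/6497 → advance +1; mR−mL=90/89 → turn +1·90°
n=2: pose=(5,-1,E); sL=6/17, sR=6/13; mL=24/221, mR=141/221; mL+mR=165/221 → advance +1; mR−mL=9/17 → turn +1·90°
n=3: pose=(6,-1,N); sL=12/37, sR=12/41; mL=-48/1517, mR=690/1517; mL+mR=642/1517 → advance +1; mR−mL=18/37 → turn +1·90°
n=4: pose=(6,0,W); sL=15/26, sR=15/37; mL=-165/962, mR=1335/1924; mL+mR=1005/1924 → advance +1; mR−mL=45/52 → turn +1·90°
n=5: pose=(5,0,S); sL=60/89, sR=60/73; mL=960/6497, mR=7530/6497; mL+mR=8490/6497 → advance +1; mR−mL=90/89 → turn +1·90°
n=6: pose=(5,-1,E); sL=6/17, sR=6/13; mL=24/221, mR=141/221; mL+mR=165/221 → advance +1; mR−mL=9/17 → turn +1·90°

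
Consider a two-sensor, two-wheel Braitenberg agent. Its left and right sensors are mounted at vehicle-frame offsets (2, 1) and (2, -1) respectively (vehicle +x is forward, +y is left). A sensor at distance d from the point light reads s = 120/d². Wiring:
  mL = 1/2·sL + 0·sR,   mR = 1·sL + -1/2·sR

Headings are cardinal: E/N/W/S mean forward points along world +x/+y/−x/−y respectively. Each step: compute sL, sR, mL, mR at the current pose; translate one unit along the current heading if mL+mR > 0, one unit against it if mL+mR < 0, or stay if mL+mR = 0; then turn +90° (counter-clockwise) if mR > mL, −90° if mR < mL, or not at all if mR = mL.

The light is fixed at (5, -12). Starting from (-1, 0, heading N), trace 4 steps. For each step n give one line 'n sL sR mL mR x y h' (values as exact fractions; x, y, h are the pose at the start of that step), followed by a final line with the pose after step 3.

n=0: pose=(-1,0,N); sL=24/49, sR=120/221; mL=12/49, mR=2364/10829; mL+mR=5016/10829 → advance +1; mR−mL=-288/10829 → turn -1·90°
n=1: pose=(-1,1,E); sL=30/53, sR=3/4; mL=15/53, mR=81/424; mL+mR=201/424 → advance +1; mR−mL=-39/424 → turn -1·90°
n=2: pose=(0,1,S); sL=120/137, sR=120/157; mL=60/137, mR=10620/21509; mL+mR=20040/21509 → advance +1; mR−mL=1200/21509 → turn +1·90°
n=3: pose=(0,0,E); sL=60/89, sR=12/13; mL=30/89, mR=246/1157; mL+mR=636/1157 → advance +1; mR−mL=-144/1157 → turn -1·90°

0 24/49 120/221 12/49 2364/10829 -1 0 N
1 30/53 3/4 15/53 81/424 -1 1 E
2 120/137 120/157 60/137 10620/21509 0 1 S
3 60/89 12/13 30/89 246/1157 0 0 E
final 1 0 S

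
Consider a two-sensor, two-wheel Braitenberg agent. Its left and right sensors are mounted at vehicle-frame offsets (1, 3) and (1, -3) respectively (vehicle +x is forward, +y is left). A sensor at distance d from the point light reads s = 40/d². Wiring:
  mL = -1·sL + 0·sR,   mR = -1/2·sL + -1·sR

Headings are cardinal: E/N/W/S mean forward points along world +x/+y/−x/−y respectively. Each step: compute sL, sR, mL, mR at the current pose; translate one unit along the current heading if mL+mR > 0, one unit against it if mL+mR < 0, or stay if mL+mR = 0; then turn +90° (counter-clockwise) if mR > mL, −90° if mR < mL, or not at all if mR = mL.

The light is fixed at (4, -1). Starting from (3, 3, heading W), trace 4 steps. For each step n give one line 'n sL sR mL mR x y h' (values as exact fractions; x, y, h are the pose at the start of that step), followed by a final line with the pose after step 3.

n=0: pose=(3,3,W); sL=8, sR=40/53; mL=-8, mR=-252/53; mL+mR=-676/53 → advance -1; mR−mL=172/53 → turn +1·90°
n=1: pose=(4,3,S); sL=20/9, sR=20/9; mL=-20/9, mR=-10/3; mL+mR=-50/9 → advance -1; mR−mL=-10/9 → turn -1·90°
n=2: pose=(4,4,W); sL=8, sR=8/13; mL=-8, mR=-60/13; mL+mR=-164/13 → advance -1; mR−mL=44/13 → turn +1·90°
n=3: pose=(5,4,S); sL=5/4, sR=2; mL=-5/4, mR=-21/8; mL+mR=-31/8 → advance -1; mR−mL=-11/8 → turn -1·90°

0 8 40/53 -8 -252/53 3 3 W
1 20/9 20/9 -20/9 -10/3 4 3 S
2 8 8/13 -8 -60/13 4 4 W
3 5/4 2 -5/4 -21/8 5 4 S
final 5 5 W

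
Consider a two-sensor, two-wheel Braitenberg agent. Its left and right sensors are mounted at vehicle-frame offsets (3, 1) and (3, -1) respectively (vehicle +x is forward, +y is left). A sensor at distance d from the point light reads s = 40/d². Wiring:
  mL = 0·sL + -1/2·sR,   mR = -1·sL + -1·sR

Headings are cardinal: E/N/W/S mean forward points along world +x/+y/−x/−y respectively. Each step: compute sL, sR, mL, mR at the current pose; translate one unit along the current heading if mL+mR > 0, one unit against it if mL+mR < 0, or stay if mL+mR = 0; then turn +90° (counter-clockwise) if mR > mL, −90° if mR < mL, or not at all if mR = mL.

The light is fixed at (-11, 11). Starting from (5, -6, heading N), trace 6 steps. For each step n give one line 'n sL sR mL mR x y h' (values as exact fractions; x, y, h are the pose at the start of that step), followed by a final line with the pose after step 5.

n=0: pose=(5,-6,N); sL=40/421, sR=8/97; mL=-4/97, mR=-7248/40837; mL+mR=-8932/40837 → advance -1; mR−mL=-5564/40837 → turn -1·90°
n=1: pose=(5,-7,E); sL=4/65, sR=20/361; mL=-10/361, mR=-2744/23465; mL+mR=-3394/23465 → advance -1; mR−mL=-2094/23465 → turn -1·90°
n=2: pose=(4,-7,S); sL=40/697, sR=40/637; mL=-20/637, mR=-53360/443989; mL+mR=-67300/443989 → advance -1; mR−mL=-39420/443989 → turn -1·90°
n=3: pose=(4,-6,W); sL=10/117, sR=1/10; mL=-1/20, mR=-217/1170; mL+mR=-551/2340 → advance -1; mR−mL=-317/2340 → turn -1·90°
n=4: pose=(5,-6,N); sL=40/421, sR=8/97; mL=-4/97, mR=-7248/40837; mL+mR=-8932/40837 → advance -1; mR−mL=-5564/40837 → turn -1·90°
n=5: pose=(5,-7,E); sL=4/65, sR=20/361; mL=-10/361, mR=-2744/23465; mL+mR=-3394/23465 → advance -1; mR−mL=-2094/23465 → turn -1·90°

0 40/421 8/97 -4/97 -7248/40837 5 -6 N
1 4/65 20/361 -10/361 -2744/23465 5 -7 E
2 40/697 40/637 -20/637 -53360/443989 4 -7 S
3 10/117 1/10 -1/20 -217/1170 4 -6 W
4 40/421 8/97 -4/97 -7248/40837 5 -6 N
5 4/65 20/361 -10/361 -2744/23465 5 -7 E
final 4 -7 S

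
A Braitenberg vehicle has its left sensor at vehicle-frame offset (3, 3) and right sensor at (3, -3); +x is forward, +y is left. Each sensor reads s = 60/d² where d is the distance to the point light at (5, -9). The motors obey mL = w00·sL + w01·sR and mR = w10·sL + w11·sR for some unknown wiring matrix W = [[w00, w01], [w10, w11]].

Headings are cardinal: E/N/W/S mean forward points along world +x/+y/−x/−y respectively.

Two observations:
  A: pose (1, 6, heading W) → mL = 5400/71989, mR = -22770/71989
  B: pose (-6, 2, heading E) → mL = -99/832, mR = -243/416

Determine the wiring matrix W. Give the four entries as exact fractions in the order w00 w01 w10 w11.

1/2 -1/2 -1/2 -1

obs A: pose=(1,6,W) → sL=60/193, sR=60/373, mL=5400/71989, mR=-22770/71989
obs B: pose=(-6,2,E) → sL=3/13, sR=15/32, mL=-99/832, mR=-243/416
sensor matrix S = [[60/193, 60/373], [3/13, 15/32]]; det S = 813105/7486856
solve [mL_A; mL_B] = S·[w00; w01] and [mR_A; mR_B] = S·[w10; w11]:
  w00 = 1/2, w01 = -1/2, w10 = -1/2, w11 = -1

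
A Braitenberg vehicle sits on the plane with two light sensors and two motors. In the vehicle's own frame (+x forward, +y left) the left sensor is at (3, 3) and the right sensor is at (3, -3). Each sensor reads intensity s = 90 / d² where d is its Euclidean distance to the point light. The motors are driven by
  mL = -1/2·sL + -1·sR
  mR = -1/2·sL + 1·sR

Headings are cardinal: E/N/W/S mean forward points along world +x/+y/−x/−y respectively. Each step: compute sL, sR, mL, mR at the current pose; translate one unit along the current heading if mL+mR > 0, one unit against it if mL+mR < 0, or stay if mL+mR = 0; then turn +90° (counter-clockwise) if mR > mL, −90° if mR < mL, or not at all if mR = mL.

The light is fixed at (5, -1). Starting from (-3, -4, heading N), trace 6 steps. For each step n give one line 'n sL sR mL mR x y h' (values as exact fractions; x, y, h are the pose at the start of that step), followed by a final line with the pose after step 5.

0 90/121 18/5 -2403/605 1953/605 -3 -4 N
1 9/17 45/61 -2079/2074 981/2074 -3 -5 W
2 18/13 90/149 -2511/1937 -171/1937 -2 -5 S
3 45/8 45/26 -945/208 -225/208 -2 -4 E
4 90/121 18/5 -2403/605 1953/605 -3 -4 N
5 9/17 45/61 -2079/2074 981/2074 -3 -5 W
final -2 -5 S

n=0: pose=(-3,-4,N); sL=90/121, sR=18/5; mL=-2403/605, mR=1953/605; mL+mR=-90/121 → advance -1; mR−mL=36/5 → turn +1·90°
n=1: pose=(-3,-5,W); sL=9/17, sR=45/61; mL=-2079/2074, mR=981/2074; mL+mR=-9/17 → advance -1; mR−mL=90/61 → turn +1·90°
n=2: pose=(-2,-5,S); sL=18/13, sR=90/149; mL=-2511/1937, mR=-171/1937; mL+mR=-18/13 → advance -1; mR−mL=180/149 → turn +1·90°
n=3: pose=(-2,-4,E); sL=45/8, sR=45/26; mL=-945/208, mR=-225/208; mL+mR=-45/8 → advance -1; mR−mL=45/13 → turn +1·90°
n=4: pose=(-3,-4,N); sL=90/121, sR=18/5; mL=-2403/605, mR=1953/605; mL+mR=-90/121 → advance -1; mR−mL=36/5 → turn +1·90°
n=5: pose=(-3,-5,W); sL=9/17, sR=45/61; mL=-2079/2074, mR=981/2074; mL+mR=-9/17 → advance -1; mR−mL=90/61 → turn +1·90°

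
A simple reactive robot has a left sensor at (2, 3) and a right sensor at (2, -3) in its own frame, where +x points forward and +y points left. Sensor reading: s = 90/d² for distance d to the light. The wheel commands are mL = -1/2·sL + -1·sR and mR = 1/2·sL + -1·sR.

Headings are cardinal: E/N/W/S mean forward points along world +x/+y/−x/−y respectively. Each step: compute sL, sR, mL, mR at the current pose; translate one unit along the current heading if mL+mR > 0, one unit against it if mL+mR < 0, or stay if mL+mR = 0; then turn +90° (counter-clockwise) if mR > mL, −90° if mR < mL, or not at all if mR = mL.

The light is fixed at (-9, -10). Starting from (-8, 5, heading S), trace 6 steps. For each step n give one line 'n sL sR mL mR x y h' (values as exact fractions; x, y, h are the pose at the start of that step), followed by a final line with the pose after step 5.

n=0: pose=(-8,5,S); sL=18/37, sR=90/173; mL=-4887/6401, mR=-1773/6401; mL+mR=-180/173 → advance -1; mR−mL=18/37 → turn +1·90°
n=1: pose=(-8,6,E); sL=9/37, sR=45/89; mL=-4131/6586, mR=-2529/6586; mL+mR=-90/89 → advance -1; mR−mL=9/37 → turn +1·90°
n=2: pose=(-9,6,N); sL=10/37, sR=10/37; mL=-15/37, mR=-5/37; mL+mR=-20/37 → advance -1; mR−mL=10/37 → turn +1·90°
n=3: pose=(-9,5,W); sL=45/74, sR=45/164; mL=-1755/3034, mR=45/1517; mL+mR=-45/82 → advance -1; mR−mL=45/74 → turn +1·90°
n=4: pose=(-8,5,S); sL=18/37, sR=90/173; mL=-4887/6401, mR=-1773/6401; mL+mR=-180/173 → advance -1; mR−mL=18/37 → turn +1·90°
n=5: pose=(-8,6,E); sL=9/37, sR=45/89; mL=-4131/6586, mR=-2529/6586; mL+mR=-90/89 → advance -1; mR−mL=9/37 → turn +1·90°

0 18/37 90/173 -4887/6401 -1773/6401 -8 5 S
1 9/37 45/89 -4131/6586 -2529/6586 -8 6 E
2 10/37 10/37 -15/37 -5/37 -9 6 N
3 45/74 45/164 -1755/3034 45/1517 -9 5 W
4 18/37 90/173 -4887/6401 -1773/6401 -8 5 S
5 9/37 45/89 -4131/6586 -2529/6586 -8 6 E
final -9 6 N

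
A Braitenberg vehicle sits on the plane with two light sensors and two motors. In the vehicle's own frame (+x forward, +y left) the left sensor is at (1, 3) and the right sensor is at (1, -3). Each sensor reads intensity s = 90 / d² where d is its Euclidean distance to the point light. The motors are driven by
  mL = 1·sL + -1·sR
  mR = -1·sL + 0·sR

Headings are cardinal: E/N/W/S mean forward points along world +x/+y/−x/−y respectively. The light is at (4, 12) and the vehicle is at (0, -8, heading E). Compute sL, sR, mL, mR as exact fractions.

45/149 45/269 5400/40081 -45/149

left sensor world pos  = (1, -5); dL² = 298
right sensor world pos = (1, -11); dR² = 538
sL = 90/298 = 45/149
sR = 90/538 = 45/269
mL = 1·sL + -1·sR = 5400/40081
mR = -1·sL + 0·sR = -45/149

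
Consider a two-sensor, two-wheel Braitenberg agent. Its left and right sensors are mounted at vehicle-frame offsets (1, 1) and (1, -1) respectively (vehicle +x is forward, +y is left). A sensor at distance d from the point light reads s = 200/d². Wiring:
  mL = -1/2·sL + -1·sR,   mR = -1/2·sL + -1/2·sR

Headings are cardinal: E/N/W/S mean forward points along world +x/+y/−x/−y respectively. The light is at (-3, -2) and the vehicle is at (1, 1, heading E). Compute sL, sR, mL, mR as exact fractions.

200/41 200/29 -11100/1189 -7000/1189

left sensor world pos  = (2, 2); dL² = 41
right sensor world pos = (2, 0); dR² = 29
sL = 200/41 = 200/41
sR = 200/29 = 200/29
mL = -1/2·sL + -1·sR = -11100/1189
mR = -1/2·sL + -1/2·sR = -7000/1189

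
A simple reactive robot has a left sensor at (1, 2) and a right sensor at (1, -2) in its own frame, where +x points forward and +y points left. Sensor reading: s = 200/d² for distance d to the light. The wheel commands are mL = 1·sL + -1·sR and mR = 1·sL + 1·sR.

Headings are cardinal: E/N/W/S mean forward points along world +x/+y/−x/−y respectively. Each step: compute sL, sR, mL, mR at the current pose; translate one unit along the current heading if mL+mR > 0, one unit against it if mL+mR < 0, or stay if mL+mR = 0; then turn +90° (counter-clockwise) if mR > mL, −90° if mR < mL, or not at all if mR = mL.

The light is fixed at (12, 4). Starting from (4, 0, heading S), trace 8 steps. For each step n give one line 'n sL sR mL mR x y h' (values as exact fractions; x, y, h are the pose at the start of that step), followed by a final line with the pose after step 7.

0 200/61 8/5 512/305 1488/305 4 0 S
1 100/29 100/49 2000/1421 7800/1421 4 -1 E
2 200/97 200/41 -11200/3977 27600/3977 5 -1 N
3 2 50/17 -16/17 84/17 5 0 W
4 200/61 8/5 512/305 1488/305 4 0 S
5 100/29 100/49 2000/1421 7800/1421 4 -1 E
6 200/97 200/41 -11200/3977 27600/3977 5 -1 N
7 2 50/17 -16/17 84/17 5 0 W
final 4 0 S

n=0: pose=(4,0,S); sL=200/61, sR=8/5; mL=512/305, mR=1488/305; mL+mR=400/61 → advance +1; mR−mL=16/5 → turn +1·90°
n=1: pose=(4,-1,E); sL=100/29, sR=100/49; mL=2000/1421, mR=7800/1421; mL+mR=200/29 → advance +1; mR−mL=200/49 → turn +1·90°
n=2: pose=(5,-1,N); sL=200/97, sR=200/41; mL=-11200/3977, mR=27600/3977; mL+mR=400/97 → advance +1; mR−mL=400/41 → turn +1·90°
n=3: pose=(5,0,W); sL=2, sR=50/17; mL=-16/17, mR=84/17; mL+mR=4 → advance +1; mR−mL=100/17 → turn +1·90°
n=4: pose=(4,0,S); sL=200/61, sR=8/5; mL=512/305, mR=1488/305; mL+mR=400/61 → advance +1; mR−mL=16/5 → turn +1·90°
n=5: pose=(4,-1,E); sL=100/29, sR=100/49; mL=2000/1421, mR=7800/1421; mL+mR=200/29 → advance +1; mR−mL=200/49 → turn +1·90°
n=6: pose=(5,-1,N); sL=200/97, sR=200/41; mL=-11200/3977, mR=27600/3977; mL+mR=400/97 → advance +1; mR−mL=400/41 → turn +1·90°
n=7: pose=(5,0,W); sL=2, sR=50/17; mL=-16/17, mR=84/17; mL+mR=4 → advance +1; mR−mL=100/17 → turn +1·90°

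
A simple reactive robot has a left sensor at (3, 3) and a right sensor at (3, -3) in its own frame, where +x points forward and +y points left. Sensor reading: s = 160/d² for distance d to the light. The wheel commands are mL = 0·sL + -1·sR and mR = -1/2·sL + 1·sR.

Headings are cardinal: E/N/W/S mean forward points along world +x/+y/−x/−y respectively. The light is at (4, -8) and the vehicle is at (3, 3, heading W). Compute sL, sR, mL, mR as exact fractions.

2 40/53 -40/53 -13/53

left sensor world pos  = (0, 0); dL² = 80
right sensor world pos = (0, 6); dR² = 212
sL = 160/80 = 2
sR = 160/212 = 40/53
mL = 0·sL + -1·sR = -40/53
mR = -1/2·sL + 1·sR = -13/53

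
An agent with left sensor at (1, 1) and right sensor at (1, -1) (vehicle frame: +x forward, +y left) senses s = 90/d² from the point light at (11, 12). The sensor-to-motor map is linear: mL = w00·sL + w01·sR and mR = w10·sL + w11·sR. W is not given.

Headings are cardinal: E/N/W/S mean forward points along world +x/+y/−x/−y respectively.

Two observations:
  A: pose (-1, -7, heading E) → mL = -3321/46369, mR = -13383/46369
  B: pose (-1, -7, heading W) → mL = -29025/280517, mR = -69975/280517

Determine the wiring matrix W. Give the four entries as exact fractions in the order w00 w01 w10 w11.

obs A: pose=(-1,-7,E) → sL=18/89, sR=90/521, mL=-3321/46369, mR=-13383/46369
obs B: pose=(-1,-7,W) → sL=90/569, sR=90/493, mL=-29025/280517, mR=-69975/280517
sensor matrix S = [[18/89, 90/521], [90/569, 90/493]]; det S = 124843680/13007292773
solve [mL_A; mL_B] = S·[w00; w01] and [mR_A; mR_B] = S·[w10; w11]:
  w00 = 1/2, w01 = -1, w10 = -1, w11 = -1/2

1/2 -1 -1 -1/2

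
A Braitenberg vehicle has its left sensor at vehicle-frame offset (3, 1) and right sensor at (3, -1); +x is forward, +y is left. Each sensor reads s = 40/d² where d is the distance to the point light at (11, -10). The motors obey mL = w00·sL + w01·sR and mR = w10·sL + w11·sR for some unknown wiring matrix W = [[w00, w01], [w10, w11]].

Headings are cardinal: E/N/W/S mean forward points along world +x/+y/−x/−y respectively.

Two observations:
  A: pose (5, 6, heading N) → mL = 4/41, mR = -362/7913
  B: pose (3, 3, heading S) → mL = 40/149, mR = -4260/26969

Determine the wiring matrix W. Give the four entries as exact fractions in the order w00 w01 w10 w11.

1 0 -1 1/2

obs A: pose=(5,6,N) → sL=4/41, sR=20/193, mL=4/41, mR=-362/7913
obs B: pose=(3,3,S) → sL=40/149, sR=40/181, mL=40/149, mR=-4260/26969
sensor matrix S = [[4/41, 20/193], [40/149, 40/181]]; det S = -1335680/213405697
solve [mL_A; mL_B] = S·[w00; w01] and [mR_A; mR_B] = S·[w10; w11]:
  w00 = 1, w01 = 0, w10 = -1, w11 = 1/2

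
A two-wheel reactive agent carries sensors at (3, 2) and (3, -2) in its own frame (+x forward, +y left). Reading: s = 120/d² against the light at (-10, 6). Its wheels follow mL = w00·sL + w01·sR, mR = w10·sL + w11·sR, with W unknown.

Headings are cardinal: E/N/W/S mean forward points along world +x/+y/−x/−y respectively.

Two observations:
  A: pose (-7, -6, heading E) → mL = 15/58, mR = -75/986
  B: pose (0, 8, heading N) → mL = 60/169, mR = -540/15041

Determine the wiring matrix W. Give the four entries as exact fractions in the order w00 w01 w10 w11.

0 1/2 1/2 -1

obs A: pose=(-7,-6,E) → sL=15/17, sR=15/29, mL=15/58, mR=-75/986
obs B: pose=(0,8,N) → sL=120/89, sR=120/169, mL=60/169, mR=-540/15041
sensor matrix S = [[15/17, 15/29], [120/89, 120/169]]; det S = -525600/7415213
solve [mL_A; mL_B] = S·[w00; w01] and [mR_A; mR_B] = S·[w10; w11]:
  w00 = 0, w01 = 1/2, w10 = 1/2, w11 = -1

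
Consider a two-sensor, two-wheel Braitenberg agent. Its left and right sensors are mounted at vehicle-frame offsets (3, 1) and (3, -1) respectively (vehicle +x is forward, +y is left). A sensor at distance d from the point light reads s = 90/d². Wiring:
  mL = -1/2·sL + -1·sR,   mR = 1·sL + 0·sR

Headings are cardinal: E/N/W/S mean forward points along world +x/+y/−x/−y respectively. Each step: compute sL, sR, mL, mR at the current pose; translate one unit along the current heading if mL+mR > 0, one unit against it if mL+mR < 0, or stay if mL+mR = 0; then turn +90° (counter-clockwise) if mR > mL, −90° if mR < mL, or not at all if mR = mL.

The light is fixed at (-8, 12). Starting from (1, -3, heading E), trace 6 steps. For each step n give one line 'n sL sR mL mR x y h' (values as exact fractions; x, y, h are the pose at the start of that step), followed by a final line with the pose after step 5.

0 9/34 9/40 -243/680 9/34 1 -3 E
1 90/193 2/5 -611/965 90/193 0 -3 N
2 45/157 9/25 -3951/7850 45/157 0 -4 W
3 90/461 18/85 -12123/39185 90/461 1 -4 S
4 9/34 9/40 -243/680 9/34 1 -3 E
5 90/193 2/5 -611/965 90/193 0 -3 N
final 0 -4 W

n=0: pose=(1,-3,E); sL=9/34, sR=9/40; mL=-243/680, mR=9/34; mL+mR=-63/680 → advance -1; mR−mL=423/680 → turn +1·90°
n=1: pose=(0,-3,N); sL=90/193, sR=2/5; mL=-611/965, mR=90/193; mL+mR=-161/965 → advance -1; mR−mL=1061/965 → turn +1·90°
n=2: pose=(0,-4,W); sL=45/157, sR=9/25; mL=-3951/7850, mR=45/157; mL+mR=-1701/7850 → advance -1; mR−mL=6201/7850 → turn +1·90°
n=3: pose=(1,-4,S); sL=90/461, sR=18/85; mL=-12123/39185, mR=90/461; mL+mR=-4473/39185 → advance -1; mR−mL=19773/39185 → turn +1·90°
n=4: pose=(1,-3,E); sL=9/34, sR=9/40; mL=-243/680, mR=9/34; mL+mR=-63/680 → advance -1; mR−mL=423/680 → turn +1·90°
n=5: pose=(0,-3,N); sL=90/193, sR=2/5; mL=-611/965, mR=90/193; mL+mR=-161/965 → advance -1; mR−mL=1061/965 → turn +1·90°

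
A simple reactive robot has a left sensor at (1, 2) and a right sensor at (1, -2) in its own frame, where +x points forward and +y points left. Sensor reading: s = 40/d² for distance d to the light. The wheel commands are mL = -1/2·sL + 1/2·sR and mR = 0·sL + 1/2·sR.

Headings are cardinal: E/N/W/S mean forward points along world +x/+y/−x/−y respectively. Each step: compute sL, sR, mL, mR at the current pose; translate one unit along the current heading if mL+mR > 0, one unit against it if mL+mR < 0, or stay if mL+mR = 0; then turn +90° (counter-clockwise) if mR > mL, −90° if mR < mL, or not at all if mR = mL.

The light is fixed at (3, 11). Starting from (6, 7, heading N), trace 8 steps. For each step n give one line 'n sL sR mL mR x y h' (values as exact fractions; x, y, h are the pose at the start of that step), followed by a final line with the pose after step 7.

0 4 20/17 -24/17 10/17 6 7 N
1 40/53 40/13 800/689 20/13 6 6 W
2 10/13 10/9 20/117 5/9 5 6 S
3 8/5 40/73 -192/365 20/73 5 5 E
4 20/13 20/17 -40/221 10/17 4 5 N
5 40/49 40/9 800/441 20/9 4 6 W
6 1 1 0 1/2 3 6 S
7 40/17 8/13 -192/221 4/13 3 5 E
final 2 5 N

n=0: pose=(6,7,N); sL=4, sR=20/17; mL=-24/17, mR=10/17; mL+mR=-14/17 → advance -1; mR−mL=2 → turn +1·90°
n=1: pose=(6,6,W); sL=40/53, sR=40/13; mL=800/689, mR=20/13; mL+mR=1860/689 → advance +1; mR−mL=20/53 → turn +1·90°
n=2: pose=(5,6,S); sL=10/13, sR=10/9; mL=20/117, mR=5/9; mL+mR=85/117 → advance +1; mR−mL=5/13 → turn +1·90°
n=3: pose=(5,5,E); sL=8/5, sR=40/73; mL=-192/365, mR=20/73; mL+mR=-92/365 → advance -1; mR−mL=4/5 → turn +1·90°
n=4: pose=(4,5,N); sL=20/13, sR=20/17; mL=-40/221, mR=10/17; mL+mR=90/221 → advance +1; mR−mL=10/13 → turn +1·90°
n=5: pose=(4,6,W); sL=40/49, sR=40/9; mL=800/441, mR=20/9; mL+mR=1780/441 → advance +1; mR−mL=20/49 → turn +1·90°
n=6: pose=(3,6,S); sL=1, sR=1; mL=0, mR=1/2; mL+mR=1/2 → advance +1; mR−mL=1/2 → turn +1·90°
n=7: pose=(3,5,E); sL=40/17, sR=8/13; mL=-192/221, mR=4/13; mL+mR=-124/221 → advance -1; mR−mL=20/17 → turn +1·90°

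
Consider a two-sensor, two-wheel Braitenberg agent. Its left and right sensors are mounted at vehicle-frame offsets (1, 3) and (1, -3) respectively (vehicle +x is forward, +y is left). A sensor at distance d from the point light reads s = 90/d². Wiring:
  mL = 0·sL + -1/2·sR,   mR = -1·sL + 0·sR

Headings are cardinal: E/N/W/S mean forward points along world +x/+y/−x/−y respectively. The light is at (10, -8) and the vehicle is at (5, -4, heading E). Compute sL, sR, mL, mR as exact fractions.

left sensor world pos  = (6, -1); dL² = 65
right sensor world pos = (6, -7); dR² = 17
sL = 90/65 = 18/13
sR = 90/17 = 90/17
mL = 0·sL + -1/2·sR = -45/17
mR = -1·sL + 0·sR = -18/13

18/13 90/17 -45/17 -18/13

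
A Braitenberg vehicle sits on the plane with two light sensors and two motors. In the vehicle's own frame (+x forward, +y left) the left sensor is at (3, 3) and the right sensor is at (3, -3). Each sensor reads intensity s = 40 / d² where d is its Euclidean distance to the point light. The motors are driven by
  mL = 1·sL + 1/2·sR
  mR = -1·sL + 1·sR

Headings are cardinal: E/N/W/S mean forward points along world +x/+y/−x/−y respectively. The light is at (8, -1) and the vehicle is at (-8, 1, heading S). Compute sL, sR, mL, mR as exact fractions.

left sensor world pos  = (-5, -2); dL² = 170
right sensor world pos = (-11, -2); dR² = 362
sL = 40/170 = 4/17
sR = 40/362 = 20/181
mL = 1·sL + 1/2·sR = 894/3077
mR = -1·sL + 1·sR = -384/3077

4/17 20/181 894/3077 -384/3077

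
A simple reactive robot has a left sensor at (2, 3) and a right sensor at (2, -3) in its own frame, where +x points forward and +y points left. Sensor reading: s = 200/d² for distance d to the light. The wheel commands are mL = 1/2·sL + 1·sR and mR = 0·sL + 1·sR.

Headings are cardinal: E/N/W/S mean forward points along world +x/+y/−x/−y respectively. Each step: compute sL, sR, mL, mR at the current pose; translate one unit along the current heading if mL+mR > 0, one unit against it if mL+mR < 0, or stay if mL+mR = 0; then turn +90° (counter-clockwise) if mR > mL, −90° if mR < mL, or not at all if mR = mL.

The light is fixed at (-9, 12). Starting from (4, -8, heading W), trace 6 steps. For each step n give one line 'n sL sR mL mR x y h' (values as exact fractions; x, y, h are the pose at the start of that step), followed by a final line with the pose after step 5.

0 4/13 20/41 342/533 20/41 4 -8 W
1 40/81 200/549 3020/4941 200/549 3 -8 N
2 50/113 5/17 990/1921 5/17 3 -7 E
3 200/697 200/541 193500/377077 200/541 4 -7 S
4 4/13 20/41 342/533 20/41 4 -8 W
5 40/81 200/549 3020/4941 200/549 3 -8 N
final 3 -7 E

n=0: pose=(4,-8,W); sL=4/13, sR=20/41; mL=342/533, mR=20/41; mL+mR=602/533 → advance +1; mR−mL=-2/13 → turn -1·90°
n=1: pose=(3,-8,N); sL=40/81, sR=200/549; mL=3020/4941, mR=200/549; mL+mR=4820/4941 → advance +1; mR−mL=-20/81 → turn -1·90°
n=2: pose=(3,-7,E); sL=50/113, sR=5/17; mL=990/1921, mR=5/17; mL+mR=1555/1921 → advance +1; mR−mL=-25/113 → turn -1·90°
n=3: pose=(4,-7,S); sL=200/697, sR=200/541; mL=193500/377077, mR=200/541; mL+mR=332900/377077 → advance +1; mR−mL=-100/697 → turn -1·90°
n=4: pose=(4,-8,W); sL=4/13, sR=20/41; mL=342/533, mR=20/41; mL+mR=602/533 → advance +1; mR−mL=-2/13 → turn -1·90°
n=5: pose=(3,-8,N); sL=40/81, sR=200/549; mL=3020/4941, mR=200/549; mL+mR=4820/4941 → advance +1; mR−mL=-20/81 → turn -1·90°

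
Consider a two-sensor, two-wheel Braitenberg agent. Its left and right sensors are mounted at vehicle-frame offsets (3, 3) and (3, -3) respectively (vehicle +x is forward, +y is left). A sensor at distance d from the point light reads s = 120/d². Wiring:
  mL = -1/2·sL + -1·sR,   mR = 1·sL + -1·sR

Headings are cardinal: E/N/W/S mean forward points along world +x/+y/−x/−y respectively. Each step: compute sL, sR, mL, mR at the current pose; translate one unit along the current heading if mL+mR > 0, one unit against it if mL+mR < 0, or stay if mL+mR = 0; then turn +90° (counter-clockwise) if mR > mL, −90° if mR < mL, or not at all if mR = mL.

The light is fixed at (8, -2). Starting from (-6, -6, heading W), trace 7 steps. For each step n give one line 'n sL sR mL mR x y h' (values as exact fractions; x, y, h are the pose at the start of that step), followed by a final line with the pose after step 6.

n=0: pose=(-6,-6,W); sL=60/169, sR=12/29; mL=-2898/4901, mR=-288/4901; mL+mR=-3186/4901 → advance -1; mR−mL=90/169 → turn +1·90°
n=1: pose=(-5,-6,S); sL=120/149, sR=24/61; mL=-7236/9089, mR=3744/9089; mL+mR=-3492/9089 → advance -1; mR−mL=180/149 → turn +1·90°
n=2: pose=(-5,-5,E); sL=6/5, sR=15/17; mL=-126/85, mR=27/85; mL+mR=-99/85 → advance -1; mR−mL=9/5 → turn +1·90°
n=3: pose=(-6,-5,N); sL=120/289, sR=120/121; mL=-41940/34969, mR=-20160/34969; mL+mR=-62100/34969 → advance -1; mR−mL=180/289 → turn +1·90°
n=4: pose=(-6,-6,W); sL=60/169, sR=12/29; mL=-2898/4901, mR=-288/4901; mL+mR=-3186/4901 → advance -1; mR−mL=90/169 → turn +1·90°
n=5: pose=(-5,-6,S); sL=120/149, sR=24/61; mL=-7236/9089, mR=3744/9089; mL+mR=-3492/9089 → advance -1; mR−mL=180/149 → turn +1·90°
n=6: pose=(-5,-5,E); sL=6/5, sR=15/17; mL=-126/85, mR=27/85; mL+mR=-99/85 → advance -1; mR−mL=9/5 → turn +1·90°

0 60/169 12/29 -2898/4901 -288/4901 -6 -6 W
1 120/149 24/61 -7236/9089 3744/9089 -5 -6 S
2 6/5 15/17 -126/85 27/85 -5 -5 E
3 120/289 120/121 -41940/34969 -20160/34969 -6 -5 N
4 60/169 12/29 -2898/4901 -288/4901 -6 -6 W
5 120/149 24/61 -7236/9089 3744/9089 -5 -6 S
6 6/5 15/17 -126/85 27/85 -5 -5 E
final -6 -5 N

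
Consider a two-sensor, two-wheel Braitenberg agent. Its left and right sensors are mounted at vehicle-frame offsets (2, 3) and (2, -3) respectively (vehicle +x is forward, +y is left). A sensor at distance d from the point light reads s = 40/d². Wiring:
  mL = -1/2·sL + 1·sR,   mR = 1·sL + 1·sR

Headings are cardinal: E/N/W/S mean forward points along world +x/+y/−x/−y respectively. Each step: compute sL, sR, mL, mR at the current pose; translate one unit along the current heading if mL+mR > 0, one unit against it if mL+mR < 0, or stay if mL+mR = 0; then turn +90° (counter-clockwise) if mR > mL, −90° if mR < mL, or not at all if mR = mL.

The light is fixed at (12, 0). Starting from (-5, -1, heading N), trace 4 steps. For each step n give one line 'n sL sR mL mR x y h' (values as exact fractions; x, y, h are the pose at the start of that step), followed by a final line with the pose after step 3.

n=0: pose=(-5,-1,N); sL=40/401, sR=40/197; mL=12100/78997, mR=23920/78997; mL+mR=36020/78997 → advance +1; mR−mL=60/401 → turn +1·90°
n=1: pose=(-5,0,W); sL=4/37, sR=4/37; mL=2/37, mR=8/37; mL+mR=10/37 → advance +1; mR−mL=6/37 → turn +1·90°
n=2: pose=(-6,0,S); sL=40/229, sR=8/89; mL=52/20381, mR=5392/20381; mL+mR=5444/20381 → advance +1; mR−mL=60/229 → turn +1·90°
n=3: pose=(-6,-1,E); sL=2/13, sR=5/34; mL=31/442, mR=133/442; mL+mR=82/221 → advance +1; mR−mL=3/13 → turn +1·90°

0 40/401 40/197 12100/78997 23920/78997 -5 -1 N
1 4/37 4/37 2/37 8/37 -5 0 W
2 40/229 8/89 52/20381 5392/20381 -6 0 S
3 2/13 5/34 31/442 133/442 -6 -1 E
final -5 -1 N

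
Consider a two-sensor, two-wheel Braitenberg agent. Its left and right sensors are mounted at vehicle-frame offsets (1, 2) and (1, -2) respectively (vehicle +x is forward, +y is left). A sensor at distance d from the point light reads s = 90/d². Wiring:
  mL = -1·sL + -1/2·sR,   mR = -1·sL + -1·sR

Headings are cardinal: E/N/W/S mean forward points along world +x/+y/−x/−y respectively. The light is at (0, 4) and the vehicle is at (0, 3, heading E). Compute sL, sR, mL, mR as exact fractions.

left sensor world pos  = (1, 5); dL² = 2
right sensor world pos = (1, 1); dR² = 10
sL = 90/2 = 45
sR = 90/10 = 9
mL = -1·sL + -1/2·sR = -99/2
mR = -1·sL + -1·sR = -54

45 9 -99/2 -54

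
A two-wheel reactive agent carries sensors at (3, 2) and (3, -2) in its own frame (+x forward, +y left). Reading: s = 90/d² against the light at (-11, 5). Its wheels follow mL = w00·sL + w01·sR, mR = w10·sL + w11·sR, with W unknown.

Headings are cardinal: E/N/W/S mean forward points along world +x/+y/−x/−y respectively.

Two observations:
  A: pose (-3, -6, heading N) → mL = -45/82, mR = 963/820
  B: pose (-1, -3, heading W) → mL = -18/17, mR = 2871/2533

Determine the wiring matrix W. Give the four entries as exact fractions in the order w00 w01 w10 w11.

0 -1 1 1/2

obs A: pose=(-3,-6,N) → sL=9/10, sR=45/82, mL=-45/82, mR=963/820
obs B: pose=(-1,-3,W) → sL=90/149, sR=18/17, mL=-18/17, mR=2871/2533
sensor matrix S = [[9/10, 45/82], [90/149, 18/17]]; det S = 322704/519265
solve [mL_A; mL_B] = S·[w00; w01] and [mR_A; mR_B] = S·[w10; w11]:
  w00 = 0, w01 = -1, w10 = 1, w11 = 1/2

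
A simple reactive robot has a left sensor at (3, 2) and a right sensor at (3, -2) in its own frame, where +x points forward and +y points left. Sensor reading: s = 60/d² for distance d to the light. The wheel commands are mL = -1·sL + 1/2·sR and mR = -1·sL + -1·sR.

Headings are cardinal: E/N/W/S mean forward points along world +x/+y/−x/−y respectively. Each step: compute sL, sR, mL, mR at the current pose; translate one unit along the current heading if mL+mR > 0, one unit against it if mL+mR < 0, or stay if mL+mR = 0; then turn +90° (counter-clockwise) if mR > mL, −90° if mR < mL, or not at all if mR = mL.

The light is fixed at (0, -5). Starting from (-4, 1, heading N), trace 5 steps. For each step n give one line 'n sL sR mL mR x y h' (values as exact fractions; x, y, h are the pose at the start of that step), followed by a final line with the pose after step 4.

0 20/39 12/17 -106/663 -808/663 -4 1 N
1 6/5 6 9/5 -36/5 -4 0 E
2 60/13 60/53 -2790/689 -3960/689 -5 0 S
3 3/4 15/32 -33/64 -39/32 -5 1 W
4 20/39 12/17 -106/663 -808/663 -4 1 N
final -4 0 E

n=0: pose=(-4,1,N); sL=20/39, sR=12/17; mL=-106/663, mR=-808/663; mL+mR=-914/663 → advance -1; mR−mL=-18/17 → turn -1·90°
n=1: pose=(-4,0,E); sL=6/5, sR=6; mL=9/5, mR=-36/5; mL+mR=-27/5 → advance -1; mR−mL=-9 → turn -1·90°
n=2: pose=(-5,0,S); sL=60/13, sR=60/53; mL=-2790/689, mR=-3960/689; mL+mR=-6750/689 → advance -1; mR−mL=-90/53 → turn -1·90°
n=3: pose=(-5,1,W); sL=3/4, sR=15/32; mL=-33/64, mR=-39/32; mL+mR=-111/64 → advance -1; mR−mL=-45/64 → turn -1·90°
n=4: pose=(-4,1,N); sL=20/39, sR=12/17; mL=-106/663, mR=-808/663; mL+mR=-914/663 → advance -1; mR−mL=-18/17 → turn -1·90°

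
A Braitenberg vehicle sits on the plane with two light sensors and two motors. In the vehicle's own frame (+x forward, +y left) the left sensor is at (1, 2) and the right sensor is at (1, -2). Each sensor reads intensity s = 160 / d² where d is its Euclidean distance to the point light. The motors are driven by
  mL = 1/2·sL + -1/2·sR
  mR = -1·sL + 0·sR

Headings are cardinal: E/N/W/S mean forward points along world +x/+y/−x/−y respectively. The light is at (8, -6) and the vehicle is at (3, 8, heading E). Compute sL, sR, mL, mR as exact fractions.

10/17 1 -7/34 -10/17

left sensor world pos  = (4, 10); dL² = 272
right sensor world pos = (4, 6); dR² = 160
sL = 160/272 = 10/17
sR = 160/160 = 1
mL = 1/2·sL + -1/2·sR = -7/34
mR = -1·sL + 0·sR = -10/17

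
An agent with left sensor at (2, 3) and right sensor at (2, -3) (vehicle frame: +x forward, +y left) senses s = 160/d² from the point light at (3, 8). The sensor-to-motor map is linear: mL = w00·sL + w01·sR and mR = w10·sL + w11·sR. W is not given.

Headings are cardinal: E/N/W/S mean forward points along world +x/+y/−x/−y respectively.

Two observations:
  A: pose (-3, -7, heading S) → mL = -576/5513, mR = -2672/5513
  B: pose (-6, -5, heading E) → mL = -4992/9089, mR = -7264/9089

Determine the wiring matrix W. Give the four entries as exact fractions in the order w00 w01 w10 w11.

obs A: pose=(-3,-7,S) → sL=80/149, sR=16/37, mL=-576/5513, mR=-2672/5513
obs B: pose=(-6,-5,E) → sL=160/149, sR=32/61, mL=-4992/9089, mR=-7264/9089
sensor matrix S = [[80/149, 16/37], [160/149, 32/61]]; det S = -61440/336293
solve [mL_A; mL_B] = S·[w00; w01] and [mR_A; mR_B] = S·[w10; w11]:
  w00 = -1, w01 = 1, w10 = -1/2, w11 = -1/2

-1 1 -1/2 -1/2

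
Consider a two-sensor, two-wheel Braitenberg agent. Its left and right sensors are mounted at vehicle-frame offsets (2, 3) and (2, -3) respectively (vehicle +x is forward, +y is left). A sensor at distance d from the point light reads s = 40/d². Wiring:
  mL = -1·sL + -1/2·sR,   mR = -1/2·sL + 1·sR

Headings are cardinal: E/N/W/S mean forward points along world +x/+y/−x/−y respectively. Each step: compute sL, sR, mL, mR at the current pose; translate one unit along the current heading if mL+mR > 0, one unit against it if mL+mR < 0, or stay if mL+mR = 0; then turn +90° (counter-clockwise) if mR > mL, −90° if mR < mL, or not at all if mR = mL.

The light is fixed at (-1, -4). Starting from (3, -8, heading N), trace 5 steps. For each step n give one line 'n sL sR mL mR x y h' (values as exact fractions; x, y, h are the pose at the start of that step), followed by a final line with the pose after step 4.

0 8 40/53 -444/53 -172/53 3 -8 N
1 10/17 5 -105/34 80/17 3 -9 W
2 8/17 40/49 -732/833 484/833 2 -9 S
3 20/13 20/37 -870/481 -110/481 2 -8 E
4 8 40/29 -252/29 -76/29 1 -8 N
final 1 -9 W

n=0: pose=(3,-8,N); sL=8, sR=40/53; mL=-444/53, mR=-172/53; mL+mR=-616/53 → advance -1; mR−mL=272/53 → turn +1·90°
n=1: pose=(3,-9,W); sL=10/17, sR=5; mL=-105/34, mR=80/17; mL+mR=55/34 → advance +1; mR−mL=265/34 → turn +1·90°
n=2: pose=(2,-9,S); sL=8/17, sR=40/49; mL=-732/833, mR=484/833; mL+mR=-248/833 → advance -1; mR−mL=1216/833 → turn +1·90°
n=3: pose=(2,-8,E); sL=20/13, sR=20/37; mL=-870/481, mR=-110/481; mL+mR=-980/481 → advance -1; mR−mL=760/481 → turn +1·90°
n=4: pose=(1,-8,N); sL=8, sR=40/29; mL=-252/29, mR=-76/29; mL+mR=-328/29 → advance -1; mR−mL=176/29 → turn +1·90°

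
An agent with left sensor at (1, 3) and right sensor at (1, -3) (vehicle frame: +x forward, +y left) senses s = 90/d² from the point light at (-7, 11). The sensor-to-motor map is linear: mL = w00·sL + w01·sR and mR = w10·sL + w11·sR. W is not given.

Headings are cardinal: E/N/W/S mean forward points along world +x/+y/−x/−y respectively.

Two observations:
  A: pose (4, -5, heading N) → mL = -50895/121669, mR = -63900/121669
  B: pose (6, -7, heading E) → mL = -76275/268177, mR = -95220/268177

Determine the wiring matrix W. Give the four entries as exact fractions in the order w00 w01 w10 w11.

-1 -1/2 -1 -1

obs A: pose=(4,-5,N) → sL=90/289, sR=90/421, mL=-50895/121669, mR=-63900/121669
obs B: pose=(6,-7,E) → sL=90/421, sR=90/637, mL=-76275/268177, mR=-95220/268177
sensor matrix S = [[90/289, 90/421], [90/421, 90/637]]; det S = -55501200/32628827413
solve [mL_A; mL_B] = S·[w00; w01] and [mR_A; mR_B] = S·[w10; w11]:
  w00 = -1, w01 = -1/2, w10 = -1, w11 = -1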